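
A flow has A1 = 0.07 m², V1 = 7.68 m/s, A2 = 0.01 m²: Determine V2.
Formula: V_2 = \frac{A_1 V_1}{A_2}
V2 = 0.07·7.68/0.01 = 53.76 m/s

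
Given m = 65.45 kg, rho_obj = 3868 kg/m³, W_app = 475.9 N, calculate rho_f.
Formula: W_{app} = mg\left(1 - \frac{\rho_f}{\rho_{obj}}\right)
Substituting knowns: 475.9 = 65.45·9.81·(1 − rho_f/3868)
Solving for rho_f: rho_f = 3868·(1 − 475.9/(65.45·9.81)) = 1001 kg/m³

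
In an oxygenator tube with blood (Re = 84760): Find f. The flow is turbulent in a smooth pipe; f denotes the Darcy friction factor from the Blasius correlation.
Formula: f = \frac{0.316}{Re^{0.25}}
f = 0.316/84760^0.25 = 0.01852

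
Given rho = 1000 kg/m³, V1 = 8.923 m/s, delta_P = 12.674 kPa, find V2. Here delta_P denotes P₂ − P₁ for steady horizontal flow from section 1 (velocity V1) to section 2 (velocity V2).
Formula: \Delta P = \frac{1}{2} \rho (V_1^2 - V_2^2)
Substituting knowns: 12.674 = 0.5·1000·(8.923² − V2²)/1000
Solving for V2: V2 = √(8.923² − 2·(12.674·1000)/1000) = 7.367 m/s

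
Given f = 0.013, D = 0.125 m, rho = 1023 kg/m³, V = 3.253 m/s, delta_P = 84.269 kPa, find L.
Formula: \Delta P = f \frac{L}{D} \frac{\rho V^2}{2}
Substituting knowns: 84.269 = 0.013·(L/0.125)·0.5·1023·3.253²/1000
Solving for L: L = (84.269·1000)·0.125/(0.013·0.5·1023·3.253²) = 149.7 m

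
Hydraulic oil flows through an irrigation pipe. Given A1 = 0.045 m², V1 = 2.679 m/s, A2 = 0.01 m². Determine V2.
Formula: V_2 = \frac{A_1 V_1}{A_2}
V2 = 0.045·2.679/0.01 = 12.06 m/s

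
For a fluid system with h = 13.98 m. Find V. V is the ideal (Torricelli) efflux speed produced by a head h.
Formula: V = \sqrt{2 g h}
V = √(2·9.81·13.98) = 16.56 m/s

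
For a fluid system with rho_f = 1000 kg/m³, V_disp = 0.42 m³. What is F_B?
Formula: F_B = \rho_f g V_{disp}
F_B = 1000·9.81·0.42 = 4120 N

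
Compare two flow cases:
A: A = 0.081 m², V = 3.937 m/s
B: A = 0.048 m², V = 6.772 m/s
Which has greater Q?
Q(A) = 318.9 L/s, Q(B) = 325.1 L/s. Answer: B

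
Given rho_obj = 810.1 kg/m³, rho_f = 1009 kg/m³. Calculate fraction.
Formula: f_{sub} = \frac{\rho_{obj}}{\rho_f}
fraction = 810.1/1009 = 0.8029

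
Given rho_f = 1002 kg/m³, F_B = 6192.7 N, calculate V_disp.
Formula: F_B = \rho_f g V_{disp}
Substituting knowns: 6192.7 = 1002·9.81·V_disp
Solving for V_disp: V_disp = 6192.7/(1002·9.81) = 0.63 m³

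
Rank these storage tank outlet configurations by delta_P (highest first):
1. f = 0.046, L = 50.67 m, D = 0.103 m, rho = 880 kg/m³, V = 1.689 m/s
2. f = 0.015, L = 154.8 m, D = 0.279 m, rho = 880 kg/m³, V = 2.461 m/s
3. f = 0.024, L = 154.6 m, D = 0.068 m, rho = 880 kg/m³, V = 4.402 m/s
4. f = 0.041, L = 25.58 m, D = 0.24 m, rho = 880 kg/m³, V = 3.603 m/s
Case 1: delta_P = 28.4 kPa
Case 2: delta_P = 22.18 kPa
Case 3: delta_P = 465.2 kPa
Case 4: delta_P = 24.96 kPa
Ranking (highest first): 3, 1, 4, 2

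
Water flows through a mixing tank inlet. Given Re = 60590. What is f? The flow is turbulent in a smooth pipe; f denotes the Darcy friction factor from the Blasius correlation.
Formula: f = \frac{0.316}{Re^{0.25}}
f = 0.316/60590^0.25 = 0.02014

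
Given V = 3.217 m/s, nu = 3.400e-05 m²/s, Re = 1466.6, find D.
Formula: Re = \frac{V D}{\nu}
Substituting knowns: 1466.6 = 3.217·D/3.400e-05
Solving for D: D = 1466.6·3.400e-05/3.217 = 0.0155 m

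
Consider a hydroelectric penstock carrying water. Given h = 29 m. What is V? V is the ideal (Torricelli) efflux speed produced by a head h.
Formula: V = \sqrt{2 g h}
V = √(2·9.81·29) = 23.85 m/s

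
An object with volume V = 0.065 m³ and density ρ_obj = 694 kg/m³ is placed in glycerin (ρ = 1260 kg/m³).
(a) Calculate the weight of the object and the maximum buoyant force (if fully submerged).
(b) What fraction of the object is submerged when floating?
(a) W=rho_obj*g*V=694*9.81*0.065=442.5 N; F_B(max)=rho*g*V=1260*9.81*0.065=803.4 N
(b) Floating fraction=rho_obj/rho=694/1260=0.551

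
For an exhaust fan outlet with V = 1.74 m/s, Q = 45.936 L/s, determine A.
Formula: Q = A V
Substituting knowns: 45.936 = A·1.74·1000
Solving for A: A = (45.936/1000)/1.74 = 0.0264 m²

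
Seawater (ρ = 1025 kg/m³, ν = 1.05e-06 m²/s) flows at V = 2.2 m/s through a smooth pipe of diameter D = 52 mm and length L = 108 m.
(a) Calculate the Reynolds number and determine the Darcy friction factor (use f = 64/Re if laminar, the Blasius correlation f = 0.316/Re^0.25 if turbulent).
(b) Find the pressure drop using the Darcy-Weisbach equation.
(a) Re = V·D/ν = 2.2·0.052/1.05e-06 = 108950 → turbulent (Re > 4000); f = 0.316/Re^0.25 = 0.316/108950^0.25 = 0.017393 (Blasius is strictly valid for Re ≲ 1e5; used here as the smooth-pipe estimate the problem specifies)
(b) Darcy-Weisbach: ΔP = f·(L/D)·½ρV²/1000 = 0.017393·(108/0.052)·½·1025·2.2²/1000 = 89.61 kPa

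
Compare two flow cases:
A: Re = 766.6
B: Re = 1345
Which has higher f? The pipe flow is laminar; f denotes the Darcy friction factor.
f(A) = 0.08349, f(B) = 0.04758. Answer: A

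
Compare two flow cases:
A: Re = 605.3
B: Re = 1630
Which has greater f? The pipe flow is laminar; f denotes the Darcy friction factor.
f(A) = 0.1057, f(B) = 0.03926. Answer: A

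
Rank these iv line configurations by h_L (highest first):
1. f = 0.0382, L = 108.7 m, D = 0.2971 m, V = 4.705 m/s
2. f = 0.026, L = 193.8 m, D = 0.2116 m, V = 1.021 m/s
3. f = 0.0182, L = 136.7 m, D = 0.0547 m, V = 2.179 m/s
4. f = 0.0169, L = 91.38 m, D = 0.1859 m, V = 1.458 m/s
Case 1: h_L = 15.77 m
Case 2: h_L = 1.265 m
Case 3: h_L = 11.01 m
Case 4: h_L = 0.9001 m
Ranking (highest first): 1, 3, 2, 4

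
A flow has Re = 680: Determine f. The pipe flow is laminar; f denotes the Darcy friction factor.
Formula: f = \frac{64}{Re}
f = 64/680 = 0.09412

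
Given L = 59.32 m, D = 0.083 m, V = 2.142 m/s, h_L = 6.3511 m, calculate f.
Formula: h_L = f \frac{L}{D} \frac{V^2}{2g}
Substituting knowns: 6.3511 = f·(59.32/0.083)·2.142²/(2·9.81)
Solving for f: f = 6.3511·2·9.81/((59.32/0.083)·2.142²) = 0.038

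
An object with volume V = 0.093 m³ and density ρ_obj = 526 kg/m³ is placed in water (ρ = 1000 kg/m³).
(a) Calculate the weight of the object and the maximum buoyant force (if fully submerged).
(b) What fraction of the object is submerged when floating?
(a) W=rho_obj*g*V=526*9.81*0.093=479.9 N; F_B(max)=rho*g*V=1000*9.81*0.093=912.3 N
(b) Floating fraction=rho_obj/rho=526/1000=0.526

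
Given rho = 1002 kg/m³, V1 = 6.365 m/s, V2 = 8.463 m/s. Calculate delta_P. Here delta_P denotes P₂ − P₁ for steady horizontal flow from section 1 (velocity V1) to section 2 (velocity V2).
Formula: \Delta P = \frac{1}{2} \rho (V_1^2 - V_2^2)
delta_P = 0.5·1002·(6.365² − 8.463²)/1000 = -15.59 kPa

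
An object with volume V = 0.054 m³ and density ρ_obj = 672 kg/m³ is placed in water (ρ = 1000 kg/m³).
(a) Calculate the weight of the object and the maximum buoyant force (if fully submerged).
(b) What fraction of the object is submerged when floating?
(a) W=rho_obj*g*V=672*9.81*0.054=356.0 N; F_B(max)=rho*g*V=1000*9.81*0.054=529.7 N
(b) Floating fraction=rho_obj/rho=672/1000=0.672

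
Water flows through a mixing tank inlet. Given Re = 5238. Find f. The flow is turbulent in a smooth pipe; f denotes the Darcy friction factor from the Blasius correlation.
Formula: f = \frac{0.316}{Re^{0.25}}
f = 0.316/5238^0.25 = 0.03714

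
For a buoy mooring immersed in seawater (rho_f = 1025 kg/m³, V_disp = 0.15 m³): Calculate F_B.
Formula: F_B = \rho_f g V_{disp}
F_B = 1025·9.81·0.15 = 1508 N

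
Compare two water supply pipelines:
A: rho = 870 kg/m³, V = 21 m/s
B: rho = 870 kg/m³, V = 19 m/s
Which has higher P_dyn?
P_dyn(A) = 191.8 kPa, P_dyn(B) = 157 kPa. Answer: A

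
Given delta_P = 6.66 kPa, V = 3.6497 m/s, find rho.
Formula: V = \sqrt{\frac{2 \Delta P}{\rho}}
Substituting knowns: 3.6497 = √(2·(6.66·1000)/rho)
Solving for rho: rho = 2·(6.66·1000)/3.6497² = 1000 kg/m³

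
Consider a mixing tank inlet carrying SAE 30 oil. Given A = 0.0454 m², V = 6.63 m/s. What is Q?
Formula: Q = A V
Q = 0.0454·6.63·1000 = 301 L/s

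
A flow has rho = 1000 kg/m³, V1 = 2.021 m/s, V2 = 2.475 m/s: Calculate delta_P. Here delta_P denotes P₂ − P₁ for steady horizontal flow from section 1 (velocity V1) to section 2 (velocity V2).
Formula: \Delta P = \frac{1}{2} \rho (V_1^2 - V_2^2)
delta_P = 0.5·1000·(2.021² − 2.475²)/1000 = -1.021 kPa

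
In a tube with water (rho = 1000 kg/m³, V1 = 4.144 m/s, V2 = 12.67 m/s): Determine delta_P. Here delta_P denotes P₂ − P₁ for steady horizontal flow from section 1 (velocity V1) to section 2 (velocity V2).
Formula: \Delta P = \frac{1}{2} \rho (V_1^2 - V_2^2)
delta_P = 0.5·1000·(4.144² − 12.67²)/1000 = -71.68 kPa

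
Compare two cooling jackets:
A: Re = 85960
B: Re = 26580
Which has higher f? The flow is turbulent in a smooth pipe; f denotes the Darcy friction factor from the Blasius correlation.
f(A) = 0.01845, f(B) = 0.02475. Answer: B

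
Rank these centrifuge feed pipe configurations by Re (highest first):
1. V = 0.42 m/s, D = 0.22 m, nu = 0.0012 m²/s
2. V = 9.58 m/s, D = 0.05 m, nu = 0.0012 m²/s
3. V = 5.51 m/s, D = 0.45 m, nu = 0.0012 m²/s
Case 1: Re = 77
Case 2: Re = 399.2
Case 3: Re = 2066
Ranking (highest first): 3, 2, 1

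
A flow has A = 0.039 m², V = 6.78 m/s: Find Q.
Formula: Q = A V
Q = 0.039·6.78·1000 = 264.4 L/s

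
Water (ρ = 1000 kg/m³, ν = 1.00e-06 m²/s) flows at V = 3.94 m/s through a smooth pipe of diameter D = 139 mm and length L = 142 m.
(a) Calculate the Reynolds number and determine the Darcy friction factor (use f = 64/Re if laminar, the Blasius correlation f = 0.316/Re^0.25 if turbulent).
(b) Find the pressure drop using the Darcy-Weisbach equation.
(a) Re = V·D/ν = 3.94·0.139/1.00e-06 = 547660 → turbulent (Re > 4000); f = 0.316/Re^0.25 = 0.316/547660^0.25 = 0.011616 (Blasius is strictly valid for Re ≲ 1e5; used here as the smooth-pipe estimate the problem specifies)
(b) Darcy-Weisbach: ΔP = f·(L/D)·½ρV²/1000 = 0.011616·(142/0.139)·½·1000·3.94²/1000 = 92.11 kPa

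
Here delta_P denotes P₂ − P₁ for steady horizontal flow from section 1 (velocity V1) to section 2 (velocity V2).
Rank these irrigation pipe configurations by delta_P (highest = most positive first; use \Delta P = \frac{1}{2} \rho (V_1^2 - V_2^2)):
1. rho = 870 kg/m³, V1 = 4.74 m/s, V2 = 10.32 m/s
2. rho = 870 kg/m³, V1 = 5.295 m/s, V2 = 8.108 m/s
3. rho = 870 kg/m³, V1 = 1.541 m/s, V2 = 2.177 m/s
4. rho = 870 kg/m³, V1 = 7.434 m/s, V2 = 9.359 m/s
Case 1: delta_P = -36.56 kPa
Case 2: delta_P = -16.4 kPa
Case 3: delta_P = -1.029 kPa
Case 4: delta_P = -14.06 kPa
Ranking (highest first): 3, 4, 2, 1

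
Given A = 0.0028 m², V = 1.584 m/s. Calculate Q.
Formula: Q = A V
Q = 0.0028·1.584·1000 = 4.435 L/s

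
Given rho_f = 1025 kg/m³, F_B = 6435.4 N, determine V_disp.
Formula: F_B = \rho_f g V_{disp}
Substituting knowns: 6435.4 = 1025·9.81·V_disp
Solving for V_disp: V_disp = 6435.4/(1025·9.81) = 0.64 m³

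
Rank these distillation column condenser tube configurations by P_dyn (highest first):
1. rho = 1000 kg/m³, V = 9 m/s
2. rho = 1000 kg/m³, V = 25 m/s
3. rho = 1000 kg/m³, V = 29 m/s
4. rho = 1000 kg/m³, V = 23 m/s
Case 1: P_dyn = 40.5 kPa
Case 2: P_dyn = 312.5 kPa
Case 3: P_dyn = 420.5 kPa
Case 4: P_dyn = 264.5 kPa
Ranking (highest first): 3, 2, 4, 1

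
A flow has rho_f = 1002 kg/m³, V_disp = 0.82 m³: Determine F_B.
Formula: F_B = \rho_f g V_{disp}
F_B = 1002·9.81·0.82 = 8060 N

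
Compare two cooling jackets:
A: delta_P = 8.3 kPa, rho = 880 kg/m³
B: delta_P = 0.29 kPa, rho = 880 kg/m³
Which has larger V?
V(A) = 4.343 m/s, V(B) = 0.8118 m/s. Answer: A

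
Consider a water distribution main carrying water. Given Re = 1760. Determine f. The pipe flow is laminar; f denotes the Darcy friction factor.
Formula: f = \frac{64}{Re}
f = 64/1760 = 0.03636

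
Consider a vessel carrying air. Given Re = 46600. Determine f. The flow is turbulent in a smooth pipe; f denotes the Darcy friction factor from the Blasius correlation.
Formula: f = \frac{0.316}{Re^{0.25}}
f = 0.316/46600^0.25 = 0.02151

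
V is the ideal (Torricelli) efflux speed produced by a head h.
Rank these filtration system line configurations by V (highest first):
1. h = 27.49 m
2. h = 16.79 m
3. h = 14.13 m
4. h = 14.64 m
Case 1: V = 23.22 m/s
Case 2: V = 18.15 m/s
Case 3: V = 16.65 m/s
Case 4: V = 16.95 m/s
Ranking (highest first): 1, 2, 4, 3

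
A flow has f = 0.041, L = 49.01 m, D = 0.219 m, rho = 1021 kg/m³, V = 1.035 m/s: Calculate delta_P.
Formula: \Delta P = f \frac{L}{D} \frac{\rho V^2}{2}
delta_P = 0.041·(49.01/0.219)·0.5·1021·1.035²/1000 = 5.018 kPa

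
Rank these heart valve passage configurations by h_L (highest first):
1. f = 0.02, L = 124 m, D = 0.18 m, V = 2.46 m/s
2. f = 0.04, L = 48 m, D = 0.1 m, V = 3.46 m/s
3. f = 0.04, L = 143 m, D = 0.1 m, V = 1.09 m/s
Case 1: h_L = 4.25 m
Case 2: h_L = 11.72 m
Case 3: h_L = 3.464 m
Ranking (highest first): 2, 1, 3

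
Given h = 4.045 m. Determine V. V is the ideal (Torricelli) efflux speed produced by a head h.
Formula: V = \sqrt{2 g h}
V = √(2·9.81·4.045) = 8.909 m/s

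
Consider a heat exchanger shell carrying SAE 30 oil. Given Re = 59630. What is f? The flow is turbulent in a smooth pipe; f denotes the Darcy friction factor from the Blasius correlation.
Formula: f = \frac{0.316}{Re^{0.25}}
f = 0.316/59630^0.25 = 0.02022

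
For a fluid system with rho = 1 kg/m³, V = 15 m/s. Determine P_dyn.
Formula: P_{dyn} = \frac{1}{2} \rho V^2
P_dyn = 0.5·1·15²/1000 = 0.1125 kPa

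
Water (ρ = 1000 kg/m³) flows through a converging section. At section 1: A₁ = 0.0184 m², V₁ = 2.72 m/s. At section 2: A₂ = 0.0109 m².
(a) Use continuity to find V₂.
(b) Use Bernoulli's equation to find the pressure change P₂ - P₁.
(a) Continuity: A₁V₁=A₂V₂ -> V₂=A₁V₁/A₂=0.0184*2.72/0.0109=4.59 m/s
(b) Bernoulli: P₂-P₁=0.5*rho*(V₁^2-V₂^2)/1000=0.5*1000*(2.72^2-4.59^2)/1000=-6.835 kPa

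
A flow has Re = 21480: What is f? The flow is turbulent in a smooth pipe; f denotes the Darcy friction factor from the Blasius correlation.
Formula: f = \frac{0.316}{Re^{0.25}}
f = 0.316/21480^0.25 = 0.0261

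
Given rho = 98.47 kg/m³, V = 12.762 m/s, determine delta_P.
Formula: V = \sqrt{\frac{2 \Delta P}{\rho}}
Substituting knowns: 12.762 = √(2·(delta_P·1000)/98.47)
Solving for delta_P: delta_P = 12.762²·98.47/2/1000 = 8.019 kPa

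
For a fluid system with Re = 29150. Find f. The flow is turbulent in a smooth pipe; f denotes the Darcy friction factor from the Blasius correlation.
Formula: f = \frac{0.316}{Re^{0.25}}
f = 0.316/29150^0.25 = 0.02418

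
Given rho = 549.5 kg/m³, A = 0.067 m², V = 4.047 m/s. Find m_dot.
Formula: \dot{m} = \rho A V
m_dot = 549.5·0.067·4.047 = 149 kg/s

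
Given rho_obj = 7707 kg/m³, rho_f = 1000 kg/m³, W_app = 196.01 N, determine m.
Formula: W_{app} = mg\left(1 - \frac{\rho_f}{\rho_{obj}}\right)
Substituting knowns: 196.01 = m·9.81·(1 − 1000/7707)
Solving for m: m = 196.01/(9.81·(1 − 1000/7707)) = 22.96 kg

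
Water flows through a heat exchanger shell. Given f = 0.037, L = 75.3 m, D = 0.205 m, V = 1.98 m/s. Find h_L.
Formula: h_L = f \frac{L}{D} \frac{V^2}{2g}
h_L = 0.037·(75.3/0.205)·1.98²/(2·9.81) = 2.716 m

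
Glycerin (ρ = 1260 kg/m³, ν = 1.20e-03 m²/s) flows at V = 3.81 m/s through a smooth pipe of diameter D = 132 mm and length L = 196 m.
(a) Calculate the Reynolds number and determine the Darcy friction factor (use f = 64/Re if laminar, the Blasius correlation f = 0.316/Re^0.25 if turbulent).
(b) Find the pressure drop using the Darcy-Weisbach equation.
(a) Re = V·D/ν = 3.81·0.132/1.20e-03 = 419.1 → laminar (Re < 2300); f = 64/Re = 64/419.1 = 0.15271
(b) Darcy-Weisbach: ΔP = f·(L/D)·½ρV²/1000 = 0.15271·(196/0.132)·½·1260·3.81²/1000 = 2074 kPa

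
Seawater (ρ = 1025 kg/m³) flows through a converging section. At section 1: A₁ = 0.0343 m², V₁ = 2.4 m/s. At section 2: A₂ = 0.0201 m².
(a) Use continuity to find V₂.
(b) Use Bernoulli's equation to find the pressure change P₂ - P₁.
(a) Continuity: A₁V₁=A₂V₂ -> V₂=A₁V₁/A₂=0.0343*2.4/0.0201=4.10 m/s
(b) Bernoulli: P₂-P₁=0.5*rho*(V₁^2-V₂^2)/1000=0.5*1025*(2.4^2-4.10^2)/1000=-5.663 kPa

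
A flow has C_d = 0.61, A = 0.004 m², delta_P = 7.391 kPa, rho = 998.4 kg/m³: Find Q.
Formula: Q = C_d A \sqrt{\frac{2 \Delta P}{\rho}}
Q = 0.61·0.004·√(2·(7.391·1000)/998.4)·1000 = 9.389 L/s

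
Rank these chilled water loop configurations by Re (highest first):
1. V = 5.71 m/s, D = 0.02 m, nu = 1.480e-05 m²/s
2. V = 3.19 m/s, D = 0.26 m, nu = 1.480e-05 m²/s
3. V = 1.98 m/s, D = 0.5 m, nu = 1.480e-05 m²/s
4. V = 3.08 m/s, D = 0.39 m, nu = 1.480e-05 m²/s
Case 1: Re = 7716
Case 2: Re = 56041
Case 3: Re = 66892
Case 4: Re = 81162
Ranking (highest first): 4, 3, 2, 1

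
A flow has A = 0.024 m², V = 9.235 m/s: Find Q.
Formula: Q = A V
Q = 0.024·9.235·1000 = 221.6 L/s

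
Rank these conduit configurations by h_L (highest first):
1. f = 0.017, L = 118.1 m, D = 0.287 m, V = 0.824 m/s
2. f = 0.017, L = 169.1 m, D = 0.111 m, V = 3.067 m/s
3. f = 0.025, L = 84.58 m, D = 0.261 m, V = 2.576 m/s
Case 1: h_L = 0.2421 m
Case 2: h_L = 12.42 m
Case 3: h_L = 2.74 m
Ranking (highest first): 2, 3, 1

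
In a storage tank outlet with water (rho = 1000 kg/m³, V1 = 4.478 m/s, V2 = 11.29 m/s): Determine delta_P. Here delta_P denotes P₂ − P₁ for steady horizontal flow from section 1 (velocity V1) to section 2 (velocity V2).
Formula: \Delta P = \frac{1}{2} \rho (V_1^2 - V_2^2)
delta_P = 0.5·1000·(4.478² − 11.29²)/1000 = -53.71 kPa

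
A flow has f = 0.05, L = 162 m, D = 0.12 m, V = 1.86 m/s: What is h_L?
Formula: h_L = f \frac{L}{D} \frac{V^2}{2g}
h_L = 0.05·(162/0.12)·1.86²/(2·9.81) = 11.9 m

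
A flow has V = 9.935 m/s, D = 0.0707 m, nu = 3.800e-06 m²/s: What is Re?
Formula: Re = \frac{V D}{\nu}
Re = 9.935·0.0707/3.800e-06 = 184843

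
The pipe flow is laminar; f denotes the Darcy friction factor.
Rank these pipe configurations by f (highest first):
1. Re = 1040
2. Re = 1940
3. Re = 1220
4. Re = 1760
Case 1: f = 0.06154
Case 2: f = 0.03299
Case 3: f = 0.05246
Case 4: f = 0.03636
Ranking (highest first): 1, 3, 4, 2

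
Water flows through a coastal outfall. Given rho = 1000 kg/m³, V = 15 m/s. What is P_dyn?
Formula: P_{dyn} = \frac{1}{2} \rho V^2
P_dyn = 0.5·1000·15²/1000 = 112.5 kPa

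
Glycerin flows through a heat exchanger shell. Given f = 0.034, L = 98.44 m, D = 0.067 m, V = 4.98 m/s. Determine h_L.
Formula: h_L = f \frac{L}{D} \frac{V^2}{2g}
h_L = 0.034·(98.44/0.067)·4.98²/(2·9.81) = 63.14 m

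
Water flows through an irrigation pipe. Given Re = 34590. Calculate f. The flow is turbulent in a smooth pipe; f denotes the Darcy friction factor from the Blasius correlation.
Formula: f = \frac{0.316}{Re^{0.25}}
f = 0.316/34590^0.25 = 0.02317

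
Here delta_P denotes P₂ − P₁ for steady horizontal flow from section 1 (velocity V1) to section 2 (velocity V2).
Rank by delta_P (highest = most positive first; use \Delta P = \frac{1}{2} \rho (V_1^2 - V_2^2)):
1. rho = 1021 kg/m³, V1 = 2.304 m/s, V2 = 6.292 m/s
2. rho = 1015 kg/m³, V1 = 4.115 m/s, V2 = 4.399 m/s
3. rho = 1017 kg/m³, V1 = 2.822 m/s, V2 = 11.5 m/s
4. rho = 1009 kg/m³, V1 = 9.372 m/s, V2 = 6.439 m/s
Case 1: delta_P = -17.5 kPa
Case 2: delta_P = -1.227 kPa
Case 3: delta_P = -63.2 kPa
Case 4: delta_P = 23.4 kPa
Ranking (highest first): 4, 2, 1, 3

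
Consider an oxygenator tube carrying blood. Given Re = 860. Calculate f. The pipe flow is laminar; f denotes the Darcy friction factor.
Formula: f = \frac{64}{Re}
f = 64/860 = 0.07442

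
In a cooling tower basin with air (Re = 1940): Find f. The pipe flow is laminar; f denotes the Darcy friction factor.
Formula: f = \frac{64}{Re}
f = 64/1940 = 0.03299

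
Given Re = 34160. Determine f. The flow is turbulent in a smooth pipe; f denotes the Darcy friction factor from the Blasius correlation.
Formula: f = \frac{0.316}{Re^{0.25}}
f = 0.316/34160^0.25 = 0.02324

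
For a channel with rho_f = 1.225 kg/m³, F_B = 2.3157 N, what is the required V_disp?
Formula: F_B = \rho_f g V_{disp}
Substituting knowns: 2.3157 = 1.225·9.81·V_disp
Solving for V_disp: V_disp = 2.3157/(1.225·9.81) = 0.1927 m³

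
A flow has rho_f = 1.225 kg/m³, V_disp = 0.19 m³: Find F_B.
Formula: F_B = \rho_f g V_{disp}
F_B = 1.225·9.81·0.19 = 2.283 N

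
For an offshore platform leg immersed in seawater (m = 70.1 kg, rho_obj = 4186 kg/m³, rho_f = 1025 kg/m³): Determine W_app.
Formula: W_{app} = mg\left(1 - \frac{\rho_f}{\rho_{obj}}\right)
W_app = 70.1·9.81·(1 − 1025/4186) = 519.3 N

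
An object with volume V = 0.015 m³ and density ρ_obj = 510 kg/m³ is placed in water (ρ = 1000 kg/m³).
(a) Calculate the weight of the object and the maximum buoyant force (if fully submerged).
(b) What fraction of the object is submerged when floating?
(a) W=rho_obj*g*V=510*9.81*0.015=75.0 N; F_B(max)=rho*g*V=1000*9.81*0.015=147.2 N
(b) Floating fraction=rho_obj/rho=510/1000=0.510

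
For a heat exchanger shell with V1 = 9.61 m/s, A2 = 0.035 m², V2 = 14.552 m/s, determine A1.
Formula: V_2 = \frac{A_1 V_1}{A_2}
Substituting knowns: 14.552 = A1·9.61/0.035
Solving for A1: A1 = 14.552·0.035/9.61 = 0.053 m²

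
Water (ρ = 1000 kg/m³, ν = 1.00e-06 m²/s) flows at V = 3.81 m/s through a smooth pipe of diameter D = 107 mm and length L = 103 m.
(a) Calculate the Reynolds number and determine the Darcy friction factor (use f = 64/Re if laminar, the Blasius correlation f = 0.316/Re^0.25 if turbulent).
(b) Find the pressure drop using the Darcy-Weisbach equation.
(a) Re = V·D/ν = 3.81·0.107/1.00e-06 = 407670 → turbulent (Re > 4000); f = 0.316/Re^0.25 = 0.316/407670^0.25 = 0.012506 (Blasius is strictly valid for Re ≲ 1e5; used here as the smooth-pipe estimate the problem specifies)
(b) Darcy-Weisbach: ΔP = f·(L/D)·½ρV²/1000 = 0.012506·(103/0.107)·½·1000·3.81²/1000 = 87.38 kPa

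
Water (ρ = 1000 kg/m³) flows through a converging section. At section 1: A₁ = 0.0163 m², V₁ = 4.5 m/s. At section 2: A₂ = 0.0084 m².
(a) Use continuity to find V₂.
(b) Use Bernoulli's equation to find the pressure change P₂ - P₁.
(a) Continuity: A₁V₁=A₂V₂ -> V₂=A₁V₁/A₂=0.0163*4.5/0.0084=8.73 m/s
(b) Bernoulli: P₂-P₁=0.5*rho*(V₁^2-V₂^2)/1000=0.5*1000*(4.5^2-8.73^2)/1000=-27.98 kPa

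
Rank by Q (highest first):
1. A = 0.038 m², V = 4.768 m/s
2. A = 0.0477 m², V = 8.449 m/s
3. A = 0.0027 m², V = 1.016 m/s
Case 1: Q = 181.2 L/s
Case 2: Q = 403 L/s
Case 3: Q = 2.743 L/s
Ranking (highest first): 2, 1, 3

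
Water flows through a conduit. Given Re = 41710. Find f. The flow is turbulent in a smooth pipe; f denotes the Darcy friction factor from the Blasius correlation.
Formula: f = \frac{0.316}{Re^{0.25}}
f = 0.316/41710^0.25 = 0.02211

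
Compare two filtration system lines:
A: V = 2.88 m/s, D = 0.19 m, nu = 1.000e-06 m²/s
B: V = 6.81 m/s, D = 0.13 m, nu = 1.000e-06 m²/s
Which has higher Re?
Re(A) = 547200, Re(B) = 885300. Answer: B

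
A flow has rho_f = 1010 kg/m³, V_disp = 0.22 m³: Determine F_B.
Formula: F_B = \rho_f g V_{disp}
F_B = 1010·9.81·0.22 = 2180 N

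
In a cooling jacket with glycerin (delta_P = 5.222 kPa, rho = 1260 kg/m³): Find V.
Formula: V = \sqrt{\frac{2 \Delta P}{\rho}}
V = √(2·(5.222·1000)/1260) = 2.879 m/s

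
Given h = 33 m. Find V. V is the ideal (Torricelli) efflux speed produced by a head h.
Formula: V = \sqrt{2 g h}
V = √(2·9.81·33) = 25.45 m/s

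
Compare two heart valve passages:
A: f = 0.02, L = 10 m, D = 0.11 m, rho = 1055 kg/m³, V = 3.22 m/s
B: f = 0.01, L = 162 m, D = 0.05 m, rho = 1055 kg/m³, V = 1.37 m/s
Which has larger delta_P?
delta_P(A) = 9.944 kPa, delta_P(B) = 32.08 kPa. Answer: B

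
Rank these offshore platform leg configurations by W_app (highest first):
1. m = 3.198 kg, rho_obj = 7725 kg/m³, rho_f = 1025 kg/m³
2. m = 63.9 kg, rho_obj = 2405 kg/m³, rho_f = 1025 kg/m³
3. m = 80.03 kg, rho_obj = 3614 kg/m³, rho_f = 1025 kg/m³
Case 1: W_app = 27.21 N
Case 2: W_app = 359.7 N
Case 3: W_app = 562.4 N
Ranking (highest first): 3, 2, 1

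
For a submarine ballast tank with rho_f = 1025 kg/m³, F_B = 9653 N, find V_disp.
Formula: F_B = \rho_f g V_{disp}
Substituting knowns: 9653 = 1025·9.81·V_disp
Solving for V_disp: V_disp = 9653/(1025·9.81) = 0.96 m³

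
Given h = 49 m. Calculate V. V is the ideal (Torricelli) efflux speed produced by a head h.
Formula: V = \sqrt{2 g h}
V = √(2·9.81·49) = 31.01 m/s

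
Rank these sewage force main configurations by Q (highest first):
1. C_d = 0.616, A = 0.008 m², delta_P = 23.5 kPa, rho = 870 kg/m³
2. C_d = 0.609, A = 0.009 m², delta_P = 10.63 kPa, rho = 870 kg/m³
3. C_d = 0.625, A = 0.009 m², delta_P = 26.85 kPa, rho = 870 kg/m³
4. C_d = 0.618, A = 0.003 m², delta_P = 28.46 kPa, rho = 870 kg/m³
Case 1: Q = 36.22 L/s
Case 2: Q = 27.09 L/s
Case 3: Q = 44.19 L/s
Case 4: Q = 15 L/s
Ranking (highest first): 3, 1, 2, 4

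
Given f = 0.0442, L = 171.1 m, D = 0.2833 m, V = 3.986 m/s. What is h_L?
Formula: h_L = f \frac{L}{D} \frac{V^2}{2g}
h_L = 0.0442·(171.1/0.2833)·3.986²/(2·9.81) = 21.62 m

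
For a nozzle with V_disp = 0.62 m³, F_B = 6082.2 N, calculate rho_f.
Formula: F_B = \rho_f g V_{disp}
Substituting knowns: 6082.2 = rho_f·9.81·0.62
Solving for rho_f: rho_f = 6082.2/(9.81·0.62) = 1000 kg/m³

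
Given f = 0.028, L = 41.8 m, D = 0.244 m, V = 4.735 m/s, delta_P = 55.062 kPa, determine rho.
Formula: \Delta P = f \frac{L}{D} \frac{\rho V^2}{2}
Substituting knowns: 55.062 = 0.028·(41.8/0.244)·0.5·rho·4.735²/1000
Solving for rho: rho = (55.062·1000)/(0.028·(41.8/0.244)·0.5·4.735²) = 1024 kg/m³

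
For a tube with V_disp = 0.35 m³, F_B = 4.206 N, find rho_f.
Formula: F_B = \rho_f g V_{disp}
Substituting knowns: 4.206 = rho_f·9.81·0.35
Solving for rho_f: rho_f = 4.206/(9.81·0.35) = 1.225 kg/m³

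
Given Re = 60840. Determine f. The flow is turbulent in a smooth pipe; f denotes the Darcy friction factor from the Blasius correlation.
Formula: f = \frac{0.316}{Re^{0.25}}
f = 0.316/60840^0.25 = 0.02012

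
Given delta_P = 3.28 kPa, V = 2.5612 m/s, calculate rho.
Formula: V = \sqrt{\frac{2 \Delta P}{\rho}}
Substituting knowns: 2.5612 = √(2·(3.28·1000)/rho)
Solving for rho: rho = 2·(3.28·1000)/2.5612² = 1000 kg/m³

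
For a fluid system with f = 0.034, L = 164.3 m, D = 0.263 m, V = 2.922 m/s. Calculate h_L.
Formula: h_L = f \frac{L}{D} \frac{V^2}{2g}
h_L = 0.034·(164.3/0.263)·2.922²/(2·9.81) = 9.243 m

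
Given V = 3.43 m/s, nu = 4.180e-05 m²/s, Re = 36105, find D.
Formula: Re = \frac{V D}{\nu}
Substituting knowns: 36105 = 3.43·D/4.180e-05
Solving for D: D = 36105·4.180e-05/3.43 = 0.44 m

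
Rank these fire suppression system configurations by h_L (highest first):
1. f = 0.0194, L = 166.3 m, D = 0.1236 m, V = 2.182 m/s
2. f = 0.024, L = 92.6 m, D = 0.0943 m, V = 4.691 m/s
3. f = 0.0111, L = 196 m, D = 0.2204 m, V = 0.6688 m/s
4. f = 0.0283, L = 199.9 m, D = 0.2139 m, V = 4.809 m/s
Case 1: h_L = 6.334 m
Case 2: h_L = 26.43 m
Case 3: h_L = 0.225 m
Case 4: h_L = 31.17 m
Ranking (highest first): 4, 2, 1, 3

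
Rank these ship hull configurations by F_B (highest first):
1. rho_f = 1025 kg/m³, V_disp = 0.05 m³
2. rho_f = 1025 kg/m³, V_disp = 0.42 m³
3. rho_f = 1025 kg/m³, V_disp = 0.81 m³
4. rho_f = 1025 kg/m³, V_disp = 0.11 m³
Case 1: F_B = 502.8 N
Case 2: F_B = 4223 N
Case 3: F_B = 8145 N
Case 4: F_B = 1106 N
Ranking (highest first): 3, 2, 4, 1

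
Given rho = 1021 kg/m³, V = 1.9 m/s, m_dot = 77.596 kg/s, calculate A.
Formula: \dot{m} = \rho A V
Substituting knowns: 77.596 = 1021·A·1.9
Solving for A: A = 77.596/(1021·1.9) = 0.04 m²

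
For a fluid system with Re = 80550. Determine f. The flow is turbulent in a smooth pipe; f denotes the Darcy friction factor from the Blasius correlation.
Formula: f = \frac{0.316}{Re^{0.25}}
f = 0.316/80550^0.25 = 0.01876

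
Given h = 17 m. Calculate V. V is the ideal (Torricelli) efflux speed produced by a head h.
Formula: V = \sqrt{2 g h}
V = √(2·9.81·17) = 18.26 m/s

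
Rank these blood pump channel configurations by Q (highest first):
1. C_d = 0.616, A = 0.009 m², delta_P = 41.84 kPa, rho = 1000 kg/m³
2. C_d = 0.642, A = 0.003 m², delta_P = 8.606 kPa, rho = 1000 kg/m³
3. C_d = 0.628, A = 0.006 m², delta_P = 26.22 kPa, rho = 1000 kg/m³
Case 1: Q = 50.71 L/s
Case 2: Q = 7.99 L/s
Case 3: Q = 27.29 L/s
Ranking (highest first): 1, 3, 2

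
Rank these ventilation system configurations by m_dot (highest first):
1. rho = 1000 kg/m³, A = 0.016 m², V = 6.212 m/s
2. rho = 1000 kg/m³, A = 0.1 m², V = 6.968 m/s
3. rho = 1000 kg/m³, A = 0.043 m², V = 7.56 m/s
Case 1: m_dot = 99.39 kg/s
Case 2: m_dot = 696.8 kg/s
Case 3: m_dot = 325.1 kg/s
Ranking (highest first): 2, 3, 1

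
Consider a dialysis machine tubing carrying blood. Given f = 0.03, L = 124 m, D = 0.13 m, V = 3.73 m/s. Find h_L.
Formula: h_L = f \frac{L}{D} \frac{V^2}{2g}
h_L = 0.03·(124/0.13)·3.73²/(2·9.81) = 20.29 m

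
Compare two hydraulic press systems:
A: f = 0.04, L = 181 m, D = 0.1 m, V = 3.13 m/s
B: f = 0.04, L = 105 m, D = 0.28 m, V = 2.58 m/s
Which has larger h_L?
h_L(A) = 36.15 m, h_L(B) = 5.089 m. Answer: A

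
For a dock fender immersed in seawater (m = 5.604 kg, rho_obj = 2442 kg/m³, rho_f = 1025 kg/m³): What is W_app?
Formula: W_{app} = mg\left(1 - \frac{\rho_f}{\rho_{obj}}\right)
W_app = 5.604·9.81·(1 − 1025/2442) = 31.9 N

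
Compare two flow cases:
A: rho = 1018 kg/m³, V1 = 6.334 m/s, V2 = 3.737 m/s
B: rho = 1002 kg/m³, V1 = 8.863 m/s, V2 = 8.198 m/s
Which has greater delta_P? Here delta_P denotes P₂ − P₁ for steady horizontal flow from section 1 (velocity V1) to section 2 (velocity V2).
delta_P(A) = 13.31 kPa, delta_P(B) = 5.684 kPa. Answer: A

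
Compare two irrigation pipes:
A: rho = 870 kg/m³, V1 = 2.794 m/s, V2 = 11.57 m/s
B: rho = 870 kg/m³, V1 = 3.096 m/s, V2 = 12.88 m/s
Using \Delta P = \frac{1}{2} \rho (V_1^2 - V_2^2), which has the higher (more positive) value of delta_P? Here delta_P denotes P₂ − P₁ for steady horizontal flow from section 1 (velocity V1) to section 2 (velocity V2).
delta_P(A) = -54.84 kPa, delta_P(B) = -67.99 kPa. Answer: A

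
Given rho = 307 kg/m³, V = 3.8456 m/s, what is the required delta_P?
Formula: V = \sqrt{\frac{2 \Delta P}{\rho}}
Substituting knowns: 3.8456 = √(2·(delta_P·1000)/307)
Solving for delta_P: delta_P = 3.8456²·307/2/1000 = 2.27 kPa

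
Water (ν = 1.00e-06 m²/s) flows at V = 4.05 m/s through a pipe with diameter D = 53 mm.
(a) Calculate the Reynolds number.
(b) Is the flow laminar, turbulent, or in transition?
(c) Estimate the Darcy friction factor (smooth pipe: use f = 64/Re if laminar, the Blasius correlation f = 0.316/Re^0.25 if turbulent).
(a) Re = V·D/ν = 4.05·0.053/1.00e-06 = 214650
(b) Flow regime: turbulent (Re > 4000)
(c) Friction factor: f = 0.316/Re^0.25 = 0.316/214650^0.25 = 0.01468 (Blasius is strictly valid for Re ≲ 1e5; used here as the smooth-pipe estimate the problem specifies)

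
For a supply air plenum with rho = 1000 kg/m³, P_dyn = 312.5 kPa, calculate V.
Formula: P_{dyn} = \frac{1}{2} \rho V^2
Substituting knowns: 312.5 = 0.5·1000·V²/1000
Solving for V: V = √(2·(312.5·1000)/1000) = 25 m/s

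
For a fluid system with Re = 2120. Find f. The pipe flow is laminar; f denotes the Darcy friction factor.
Formula: f = \frac{64}{Re}
f = 64/2120 = 0.03019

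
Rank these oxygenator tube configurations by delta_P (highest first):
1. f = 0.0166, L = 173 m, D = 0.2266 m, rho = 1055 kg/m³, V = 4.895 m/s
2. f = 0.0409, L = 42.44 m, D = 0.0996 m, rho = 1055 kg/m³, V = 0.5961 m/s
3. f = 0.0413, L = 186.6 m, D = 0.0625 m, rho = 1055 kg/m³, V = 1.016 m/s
Case 1: delta_P = 160.2 kPa
Case 2: delta_P = 3.267 kPa
Case 3: delta_P = 67.14 kPa
Ranking (highest first): 1, 3, 2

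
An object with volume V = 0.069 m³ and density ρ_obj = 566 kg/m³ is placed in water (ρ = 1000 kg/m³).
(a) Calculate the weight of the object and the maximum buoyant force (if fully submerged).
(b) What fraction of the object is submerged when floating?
(a) W=rho_obj*g*V=566*9.81*0.069=383.1 N; F_B(max)=rho*g*V=1000*9.81*0.069=676.9 N
(b) Floating fraction=rho_obj/rho=566/1000=0.566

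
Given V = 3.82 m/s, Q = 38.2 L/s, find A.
Formula: Q = A V
Substituting knowns: 38.2 = A·3.82·1000
Solving for A: A = (38.2/1000)/3.82 = 0.01 m²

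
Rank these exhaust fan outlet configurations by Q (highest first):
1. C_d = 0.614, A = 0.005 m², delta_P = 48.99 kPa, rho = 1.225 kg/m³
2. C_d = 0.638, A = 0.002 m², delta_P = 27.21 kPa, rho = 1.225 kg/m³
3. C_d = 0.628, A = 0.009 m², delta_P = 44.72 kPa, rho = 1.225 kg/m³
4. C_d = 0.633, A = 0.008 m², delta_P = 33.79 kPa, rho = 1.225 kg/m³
Case 1: Q = 868.2 L/s
Case 2: Q = 268.9 L/s
Case 3: Q = 1527 L/s
Case 4: Q = 1189 L/s
Ranking (highest first): 3, 4, 1, 2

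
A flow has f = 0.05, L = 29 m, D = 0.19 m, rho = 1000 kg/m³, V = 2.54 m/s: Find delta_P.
Formula: \Delta P = f \frac{L}{D} \frac{\rho V^2}{2}
delta_P = 0.05·(29/0.19)·0.5·1000·2.54²/1000 = 24.62 kPa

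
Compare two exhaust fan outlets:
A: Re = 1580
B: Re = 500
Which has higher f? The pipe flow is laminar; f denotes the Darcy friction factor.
f(A) = 0.04051, f(B) = 0.128. Answer: B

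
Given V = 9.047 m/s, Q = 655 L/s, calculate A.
Formula: Q = A V
Substituting knowns: 655 = A·9.047·1000
Solving for A: A = (655/1000)/9.047 = 0.0724 m²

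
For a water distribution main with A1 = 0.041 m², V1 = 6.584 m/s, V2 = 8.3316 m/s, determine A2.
Formula: V_2 = \frac{A_1 V_1}{A_2}
Substituting knowns: 8.3316 = 0.041·6.584/A2
Solving for A2: A2 = 0.041·6.584/8.3316 = 0.0324 m²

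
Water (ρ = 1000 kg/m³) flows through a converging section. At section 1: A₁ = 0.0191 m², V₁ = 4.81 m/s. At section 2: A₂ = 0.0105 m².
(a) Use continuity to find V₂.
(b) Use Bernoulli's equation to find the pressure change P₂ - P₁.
(a) Continuity: A₁V₁=A₂V₂ -> V₂=A₁V₁/A₂=0.0191*4.81/0.0105=8.75 m/s
(b) Bernoulli: P₂-P₁=0.5*rho*(V₁^2-V₂^2)/1000=0.5*1000*(4.81^2-8.75^2)/1000=-26.71 kPa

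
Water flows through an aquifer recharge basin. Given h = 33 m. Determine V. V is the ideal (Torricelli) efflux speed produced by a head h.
Formula: V = \sqrt{2 g h}
V = √(2·9.81·33) = 25.45 m/s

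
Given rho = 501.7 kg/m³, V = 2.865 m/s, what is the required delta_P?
Formula: V = \sqrt{\frac{2 \Delta P}{\rho}}
Substituting knowns: 2.865 = √(2·(delta_P·1000)/501.7)
Solving for delta_P: delta_P = 2.865²·501.7/2/1000 = 2.059 kPa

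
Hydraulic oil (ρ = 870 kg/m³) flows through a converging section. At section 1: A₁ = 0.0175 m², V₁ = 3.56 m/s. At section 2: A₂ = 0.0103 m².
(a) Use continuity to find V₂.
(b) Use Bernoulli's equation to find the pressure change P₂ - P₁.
(a) Continuity: A₁V₁=A₂V₂ -> V₂=A₁V₁/A₂=0.0175*3.56/0.0103=6.05 m/s
(b) Bernoulli: P₂-P₁=0.5*rho*(V₁^2-V₂^2)/1000=0.5*870*(3.56^2-6.05^2)/1000=-10.41 kPa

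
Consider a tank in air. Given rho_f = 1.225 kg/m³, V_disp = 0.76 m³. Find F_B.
Formula: F_B = \rho_f g V_{disp}
F_B = 1.225·9.81·0.76 = 9.133 N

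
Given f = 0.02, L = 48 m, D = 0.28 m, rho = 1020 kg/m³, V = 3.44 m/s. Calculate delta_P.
Formula: \Delta P = f \frac{L}{D} \frac{\rho V^2}{2}
delta_P = 0.02·(48/0.28)·0.5·1020·3.44²/1000 = 20.69 kPa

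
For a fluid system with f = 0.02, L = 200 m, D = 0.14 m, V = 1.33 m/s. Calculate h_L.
Formula: h_L = f \frac{L}{D} \frac{V^2}{2g}
h_L = 0.02·(200/0.14)·1.33²/(2·9.81) = 2.576 m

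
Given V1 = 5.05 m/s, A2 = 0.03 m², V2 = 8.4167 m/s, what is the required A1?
Formula: V_2 = \frac{A_1 V_1}{A_2}
Substituting knowns: 8.4167 = A1·5.05/0.03
Solving for A1: A1 = 8.4167·0.03/5.05 = 0.05 m²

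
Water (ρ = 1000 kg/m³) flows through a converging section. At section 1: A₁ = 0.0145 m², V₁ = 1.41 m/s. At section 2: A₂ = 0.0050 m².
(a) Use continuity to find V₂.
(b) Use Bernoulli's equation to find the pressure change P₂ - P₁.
(a) Continuity: A₁V₁=A₂V₂ -> V₂=A₁V₁/A₂=0.0145*1.41/0.0050=4.09 m/s
(b) Bernoulli: P₂-P₁=0.5*rho*(V₁^2-V₂^2)/1000=0.5*1000*(1.41^2-4.09^2)/1000=-7.37 kPa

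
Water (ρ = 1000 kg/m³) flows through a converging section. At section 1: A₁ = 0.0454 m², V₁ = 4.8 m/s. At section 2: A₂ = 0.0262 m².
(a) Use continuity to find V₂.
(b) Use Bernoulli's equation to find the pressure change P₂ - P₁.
(a) Continuity: A₁V₁=A₂V₂ -> V₂=A₁V₁/A₂=0.0454*4.8/0.0262=8.32 m/s
(b) Bernoulli: P₂-P₁=0.5*rho*(V₁^2-V₂^2)/1000=0.5*1000*(4.8^2-8.32^2)/1000=-23.09 kPa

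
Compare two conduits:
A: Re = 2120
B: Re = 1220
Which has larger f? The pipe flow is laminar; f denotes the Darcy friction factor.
f(A) = 0.03019, f(B) = 0.05246. Answer: B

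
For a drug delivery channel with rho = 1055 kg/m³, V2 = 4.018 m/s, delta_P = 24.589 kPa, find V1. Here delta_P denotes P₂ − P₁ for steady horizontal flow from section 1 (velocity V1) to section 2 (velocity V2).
Formula: \Delta P = \frac{1}{2} \rho (V_1^2 - V_2^2)
Substituting knowns: 24.589 = 0.5·1055·(V1² − 4.018²)/1000
Solving for V1: V1 = √(4.018² + 2·(24.589·1000)/1055) = 7.922 m/s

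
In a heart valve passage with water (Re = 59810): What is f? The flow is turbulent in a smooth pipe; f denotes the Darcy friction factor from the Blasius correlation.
Formula: f = \frac{0.316}{Re^{0.25}}
f = 0.316/59810^0.25 = 0.02021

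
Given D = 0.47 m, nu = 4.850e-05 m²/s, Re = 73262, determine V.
Formula: Re = \frac{V D}{\nu}
Substituting knowns: 73262 = V·0.47/4.850e-05
Solving for V: V = 73262·4.850e-05/0.47 = 7.56 m/s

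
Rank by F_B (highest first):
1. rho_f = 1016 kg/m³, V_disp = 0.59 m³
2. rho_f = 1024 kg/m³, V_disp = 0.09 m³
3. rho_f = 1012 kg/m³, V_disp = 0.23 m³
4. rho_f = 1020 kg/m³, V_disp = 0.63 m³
Case 1: F_B = 5881 N
Case 2: F_B = 904.1 N
Case 3: F_B = 2283 N
Case 4: F_B = 6304 N
Ranking (highest first): 4, 1, 3, 2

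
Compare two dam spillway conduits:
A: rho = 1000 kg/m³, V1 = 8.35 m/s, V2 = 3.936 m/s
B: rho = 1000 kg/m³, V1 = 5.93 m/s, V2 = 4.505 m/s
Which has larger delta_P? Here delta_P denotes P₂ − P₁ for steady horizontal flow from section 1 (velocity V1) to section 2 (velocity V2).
delta_P(A) = 27.12 kPa, delta_P(B) = 7.435 kPa. Answer: A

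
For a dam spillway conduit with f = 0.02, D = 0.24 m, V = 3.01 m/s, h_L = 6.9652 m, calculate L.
Formula: h_L = f \frac{L}{D} \frac{V^2}{2g}
Substituting knowns: 6.9652 = 0.02·(L/0.24)·3.01²/(2·9.81)
Solving for L: L = 6.9652·2·9.81·0.24/(0.02·3.01²) = 181 m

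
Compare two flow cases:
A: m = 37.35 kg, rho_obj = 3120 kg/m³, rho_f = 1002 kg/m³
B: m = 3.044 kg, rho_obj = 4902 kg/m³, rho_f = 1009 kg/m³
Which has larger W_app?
W_app(A) = 248.7 N, W_app(B) = 23.72 N. Answer: A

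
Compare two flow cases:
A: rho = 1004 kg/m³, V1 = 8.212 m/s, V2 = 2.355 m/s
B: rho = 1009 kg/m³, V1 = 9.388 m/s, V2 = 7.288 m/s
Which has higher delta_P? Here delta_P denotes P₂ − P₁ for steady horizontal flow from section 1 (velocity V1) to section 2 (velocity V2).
delta_P(A) = 31.07 kPa, delta_P(B) = 17.67 kPa. Answer: A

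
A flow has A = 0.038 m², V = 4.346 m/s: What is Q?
Formula: Q = A V
Q = 0.038·4.346·1000 = 165.1 L/s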